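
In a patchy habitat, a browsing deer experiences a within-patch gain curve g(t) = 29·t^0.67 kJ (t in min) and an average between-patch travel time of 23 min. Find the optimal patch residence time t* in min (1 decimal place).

46.7 min

By the marginal value theorem, leave when the instantaneous gain rate g'(t) equals the habitat-wide average g(t)/(T + t).
g'(t) = 0.67·29·t^-0.33. Setting 0.67·29·t^-0.33 = 29·t^0.67/(23+t) gives 0.67(23+t) = t, so 0.33·t = 0.67×23.
t* = 0.67×23/0.33 = 46.7 min.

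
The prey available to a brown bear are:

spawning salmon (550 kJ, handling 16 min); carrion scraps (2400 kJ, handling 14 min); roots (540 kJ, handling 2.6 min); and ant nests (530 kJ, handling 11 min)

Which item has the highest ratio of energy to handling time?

roots

In descending order of E/h:
roots: 540/2.6 = 208 kJ/min
carrion scraps: 2400/14 = 171 kJ/min
ant nests: 530/11 = 48.2 kJ/min
spawning salmon: 550/16 = 34.4 kJ/min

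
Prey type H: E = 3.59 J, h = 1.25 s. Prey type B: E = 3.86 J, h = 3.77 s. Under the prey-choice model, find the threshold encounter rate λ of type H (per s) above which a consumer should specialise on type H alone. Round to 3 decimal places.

0.443 per s

The zero-one rule: include type B iff E₂/h₂ > λE₁/(1+λh₁). Equality gives the switch point.
λE₁h₂ = E₂ + λE₂h₁ ⇒ λ = E₂/(E₁h₂ − E₂h₁) = 3.86/(13.53 − 4.825) = 0.4432 per s.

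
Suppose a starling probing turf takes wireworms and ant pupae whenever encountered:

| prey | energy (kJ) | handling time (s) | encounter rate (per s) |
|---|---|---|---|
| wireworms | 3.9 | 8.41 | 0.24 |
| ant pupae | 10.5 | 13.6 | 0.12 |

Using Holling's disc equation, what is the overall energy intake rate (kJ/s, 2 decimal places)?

R = Σλ_iE_i / (1 + Σλ_ih_i)
Numerator: 0.24×3.9 + 0.12×10.5 = 2.196
Denominator: 1 + 0.24×8.41 + 0.12×13.6 = 4.65
R = 2.196/4.65 = 0.4722 kJ/s

0.47 kJ/s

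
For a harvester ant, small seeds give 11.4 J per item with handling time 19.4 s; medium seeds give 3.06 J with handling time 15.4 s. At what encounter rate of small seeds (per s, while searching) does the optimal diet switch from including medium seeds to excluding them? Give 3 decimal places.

0.026 per s

Drop medium seeds once their profitability E₂/h₂ falls below the rate achievable on small seeds alone: E₂/h₂ = λE₁/(1 + λh₁).
Solve for λ: λE₁h₂ = E₂(1 + λh₁) → λ(E₁h₂ − E₂h₁) = E₂ → λ = E₂/(E₁h₂ − E₂h₁).
λ = 3.06/(11.4×15.4 − 3.06×19.4) = 3.06/116.2 = 0.02633 per s.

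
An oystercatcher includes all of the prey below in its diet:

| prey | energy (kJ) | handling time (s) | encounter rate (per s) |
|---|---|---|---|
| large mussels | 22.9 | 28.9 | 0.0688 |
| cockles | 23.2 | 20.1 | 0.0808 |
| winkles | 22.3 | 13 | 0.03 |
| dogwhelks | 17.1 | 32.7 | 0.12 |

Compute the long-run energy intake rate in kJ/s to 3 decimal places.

0.691 kJ/s

R = Σλ_iE_i / (1 + Σλ_ih_i)
Numerator: 0.0688×22.9 + 0.0808×23.2 + 0.03×22.3 + 0.12×17.1 = 6.171
Denominator: 1 + 0.0688×28.9 + 0.0808×20.1 + 0.03×13 + 0.12×32.7 = 8.926
R = 6.171/8.926 = 0.6913 kJ/s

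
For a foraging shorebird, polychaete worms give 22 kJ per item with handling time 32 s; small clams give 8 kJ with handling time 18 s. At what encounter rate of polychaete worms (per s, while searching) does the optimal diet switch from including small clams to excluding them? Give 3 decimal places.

0.057 per s

The zero-one rule: include small clams iff E₂/h₂ > λE₁/(1+λh₁). Equality gives the switch point.
λE₁h₂ = E₂ + λE₂h₁ ⇒ λ = E₂/(E₁h₂ − E₂h₁) = 8/(396 − 256) = 0.05714 per s.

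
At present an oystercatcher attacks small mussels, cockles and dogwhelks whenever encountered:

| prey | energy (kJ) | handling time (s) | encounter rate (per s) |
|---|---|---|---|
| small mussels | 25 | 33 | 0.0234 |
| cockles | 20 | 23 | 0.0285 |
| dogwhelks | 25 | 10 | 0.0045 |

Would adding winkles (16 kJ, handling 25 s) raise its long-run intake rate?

Yes

Current rate: (0.0234×25 + 0.0285×20 + 0.0045×25)/(1 + 0.0234×33 + 0.0285×23 + 0.0045×10) = 0.5126 kJ/s.
Profitability of winkles: 16/25 = 0.64 kJ/s.
0.64 > 0.5126, so adding winkles raises the average — include it.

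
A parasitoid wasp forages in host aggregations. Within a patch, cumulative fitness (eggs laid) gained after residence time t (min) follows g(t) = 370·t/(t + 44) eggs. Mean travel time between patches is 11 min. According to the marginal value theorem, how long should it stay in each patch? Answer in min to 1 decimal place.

Maximise g(t)/(T+t): set derivative to zero → g'(t)(T+t) = g(t).
g'(t) = 370·44/(t + 44)². Setting 370·44/(t+44)² = 370t/[(t+44)(11+t)] gives 44(11+t) = t(t+44), so t² = 44×11 = 484.
t* = √484 = 22 min.

22.0 min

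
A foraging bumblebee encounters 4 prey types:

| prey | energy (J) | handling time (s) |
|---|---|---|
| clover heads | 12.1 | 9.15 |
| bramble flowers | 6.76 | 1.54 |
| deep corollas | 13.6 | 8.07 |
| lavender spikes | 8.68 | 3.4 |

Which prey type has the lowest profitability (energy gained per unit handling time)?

clover heads

Profitability E/h (J/s): clover heads = 12.1/9.15 = 1.32, bramble flowers = 6.76/1.54 = 4.39, deep corollas = 13.6/8.07 = 1.69, lavender spikes = 8.68/3.4 = 2.55.
Ranked: bramble flowers > lavender spikes > deep corollas > clover heads.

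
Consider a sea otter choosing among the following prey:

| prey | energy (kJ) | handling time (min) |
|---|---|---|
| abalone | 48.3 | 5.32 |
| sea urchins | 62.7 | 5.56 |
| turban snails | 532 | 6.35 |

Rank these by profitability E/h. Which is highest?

In descending order of E/h:
turban snails: 532/6.35 = 83.8 kJ/min
sea urchins: 62.7/5.56 = 11.3 kJ/min
abalone: 48.3/5.32 = 9.08 kJ/min

turban snails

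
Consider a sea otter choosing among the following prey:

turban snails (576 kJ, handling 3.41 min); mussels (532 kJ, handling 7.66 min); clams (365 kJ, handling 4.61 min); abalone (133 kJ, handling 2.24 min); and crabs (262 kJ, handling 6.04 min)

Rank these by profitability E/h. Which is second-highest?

clams

In descending order of E/h:
turban snails: 576/3.41 = 169 kJ/min
clams: 365/4.61 = 79.2 kJ/min
mussels: 532/7.66 = 69.5 kJ/min
abalone: 133/2.24 = 59.4 kJ/min
crabs: 262/6.04 = 43.4 kJ/min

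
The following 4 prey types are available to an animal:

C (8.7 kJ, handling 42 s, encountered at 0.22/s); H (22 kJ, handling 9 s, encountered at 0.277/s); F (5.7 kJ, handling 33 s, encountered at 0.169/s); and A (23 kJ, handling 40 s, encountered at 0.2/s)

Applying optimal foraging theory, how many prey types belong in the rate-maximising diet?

Profitabilities (E/h, kJ/s): H 2.44, A 0.575, C 0.207, F 0.173. Add prey in this order while the next type's profitability exceeds the intake rate on those already taken.
Rate on top 1: 1.745. A: 0.575 < 1.745 → exclude; stop.
Optimal diet: H — 1 of 4 types.

1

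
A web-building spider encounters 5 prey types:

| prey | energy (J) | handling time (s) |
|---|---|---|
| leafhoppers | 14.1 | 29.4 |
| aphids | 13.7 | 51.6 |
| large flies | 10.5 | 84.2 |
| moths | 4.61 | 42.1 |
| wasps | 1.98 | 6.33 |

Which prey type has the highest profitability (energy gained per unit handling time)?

leafhoppers

Profitability E/h (J/s): leafhoppers = 14.1/29.4 = 0.48, aphids = 13.7/51.6 = 0.266, large flies = 10.5/84.2 = 0.125, moths = 4.61/42.1 = 0.11, wasps = 1.98/6.33 = 0.313.
Ranked: leafhoppers > wasps > aphids > large flies > moths.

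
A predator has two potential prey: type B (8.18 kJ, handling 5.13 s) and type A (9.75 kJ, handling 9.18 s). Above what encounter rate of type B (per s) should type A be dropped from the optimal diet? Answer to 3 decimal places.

0.389 per s

The zero-one rule: include type A iff E₂/h₂ > λE₁/(1+λh₁). Equality gives the switch point.
λE₁h₂ = E₂ + λE₂h₁ ⇒ λ = E₂/(E₁h₂ − E₂h₁) = 9.75/(75.09 − 50.02) = 0.3888 per s.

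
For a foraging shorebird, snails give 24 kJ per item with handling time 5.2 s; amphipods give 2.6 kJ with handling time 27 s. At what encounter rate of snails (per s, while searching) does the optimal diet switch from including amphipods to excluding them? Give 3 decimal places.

The zero-one rule: include amphipods iff E₂/h₂ > λE₁/(1+λh₁). Equality gives the switch point.
λE₁h₂ = E₂ + λE₂h₁ ⇒ λ = E₂/(E₁h₂ − E₂h₁) = 2.6/(648 − 13.52) = 0.004098 per s.

0.004 per s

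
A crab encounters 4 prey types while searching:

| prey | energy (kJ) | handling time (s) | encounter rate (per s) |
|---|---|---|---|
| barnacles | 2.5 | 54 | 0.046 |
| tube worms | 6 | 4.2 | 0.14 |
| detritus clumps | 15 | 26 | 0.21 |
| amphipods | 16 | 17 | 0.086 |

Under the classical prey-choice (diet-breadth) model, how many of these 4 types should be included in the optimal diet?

Rank by E/h (kJ/s): tube worms 1.43, amphipods 0.941, detritus clumps 0.577, barnacles 0.0463. Include each in turn until the next type's E/h falls below the running intake rate.
Rate on top 1: 0.529. amphipods: 0.941 > 0.529 → include.
Rate on top 2: 0.7266. detritus clumps: 0.577 < 0.7266 → exclude; stop.
Optimal diet: tube worms, amphipods — 2 of 4 types.

2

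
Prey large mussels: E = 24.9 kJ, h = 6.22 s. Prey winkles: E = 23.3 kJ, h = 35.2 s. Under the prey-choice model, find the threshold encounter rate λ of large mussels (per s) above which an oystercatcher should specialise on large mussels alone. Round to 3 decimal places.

The zero-one rule: include winkles iff E₂/h₂ > λE₁/(1+λh₁). Equality gives the switch point.
λE₁h₂ = E₂ + λE₂h₁ ⇒ λ = E₂/(E₁h₂ − E₂h₁) = 23.3/(876.5 − 144.9) = 0.03185 per s.

0.032 per s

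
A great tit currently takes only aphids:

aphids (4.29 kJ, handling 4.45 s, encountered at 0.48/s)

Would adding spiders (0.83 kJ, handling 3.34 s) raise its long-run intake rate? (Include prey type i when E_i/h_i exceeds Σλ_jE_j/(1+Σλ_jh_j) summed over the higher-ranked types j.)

No

Intake rate on the current diet: R = (0.48×4.29) / (1 + 0.48×4.45) = 2.059/3.136 = 0.6566 kJ/s.
spiders: E/h = 0.83/3.34 = 0.2485 kJ/s.
Since 0.2485 < R, time spent handling spiders is better spent searching.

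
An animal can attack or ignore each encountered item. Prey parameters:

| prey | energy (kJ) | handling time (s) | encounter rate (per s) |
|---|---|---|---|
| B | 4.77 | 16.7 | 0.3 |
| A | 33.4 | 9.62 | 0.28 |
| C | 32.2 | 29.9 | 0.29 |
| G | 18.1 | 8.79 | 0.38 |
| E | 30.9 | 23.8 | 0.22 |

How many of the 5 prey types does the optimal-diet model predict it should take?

1

E/h in descending order: A 3.47, G 2.06, E 1.3, C 1.08, B 0.286 kJ/s. The optimal diet is the largest prefix of this list for which every included type satisfies E_i/h_i > R on the types above it.
Rate on top 1: 2.532. G: 2.06 < 2.532 → exclude; stop.
Optimal diet: A — 1 of 5 types.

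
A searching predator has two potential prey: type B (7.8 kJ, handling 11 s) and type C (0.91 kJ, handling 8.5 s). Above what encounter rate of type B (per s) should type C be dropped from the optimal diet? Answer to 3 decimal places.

Drop type C once their profitability E₂/h₂ falls below the rate achievable on type B alone: E₂/h₂ = λE₁/(1 + λh₁).
Solve for λ: λE₁h₂ = E₂(1 + λh₁) → λ(E₁h₂ − E₂h₁) = E₂ → λ = E₂/(E₁h₂ − E₂h₁).
λ = 0.91/(7.8×8.5 − 0.91×11) = 0.91/56.29 = 0.01617 per s.

0.016 per s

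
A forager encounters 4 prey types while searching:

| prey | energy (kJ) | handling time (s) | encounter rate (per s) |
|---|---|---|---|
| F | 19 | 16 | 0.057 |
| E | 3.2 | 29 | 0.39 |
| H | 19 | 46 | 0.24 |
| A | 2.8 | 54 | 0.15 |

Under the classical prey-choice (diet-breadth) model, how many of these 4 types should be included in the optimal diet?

1

Profitabilities (E/h, kJ/s): F 1.19, H 0.413, E 0.11, A 0.0519. Add prey in this order while the next type's profitability exceeds the intake rate on those already taken.
Rate on top 1: 0.5664. H: 0.413 < 0.5664 → exclude; stop.
Optimal diet: F — 1 of 4 types.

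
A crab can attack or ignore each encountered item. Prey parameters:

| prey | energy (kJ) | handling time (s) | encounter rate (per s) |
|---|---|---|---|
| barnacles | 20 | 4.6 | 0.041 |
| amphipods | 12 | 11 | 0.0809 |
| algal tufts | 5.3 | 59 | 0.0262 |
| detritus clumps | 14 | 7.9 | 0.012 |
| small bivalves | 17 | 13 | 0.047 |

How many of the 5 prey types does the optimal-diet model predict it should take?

4

Profitabilities (E/h, kJ/s): barnacles 4.35, detritus clumps 1.77, small bivalves 1.31, amphipods 1.09, algal tufts 0.0898. Add prey in this order while the next type's profitability exceeds the intake rate on those already taken.
Rate on top 1: 0.6899. detritus clumps: 1.77 > 0.6899 → include.
Rate on top 2: 0.7698. small bivalves: 1.31 > 0.7698 → include.
Rate on top 3: 0.9433. amphipods: 1.09 > 0.9433 → include.
Rate on top 4: 0.9905. algal tufts: 0.0898 < 0.9905 → exclude; stop.
Optimal diet: barnacles, detritus clumps, small bivalves, amphipods — 4 of 5 types.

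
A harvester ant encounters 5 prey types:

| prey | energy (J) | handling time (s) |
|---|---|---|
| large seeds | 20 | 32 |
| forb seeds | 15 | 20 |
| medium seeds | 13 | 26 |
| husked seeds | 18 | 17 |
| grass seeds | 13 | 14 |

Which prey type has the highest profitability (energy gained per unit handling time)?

Profitability E/h (J/s): large seeds = 20/32 = 0.625, forb seeds = 15/20 = 0.75, medium seeds = 13/26 = 0.5, husked seeds = 18/17 = 1.06, grass seeds = 13/14 = 0.929.
Ranked: husked seeds > grass seeds > forb seeds > large seeds > medium seeds.

husked seeds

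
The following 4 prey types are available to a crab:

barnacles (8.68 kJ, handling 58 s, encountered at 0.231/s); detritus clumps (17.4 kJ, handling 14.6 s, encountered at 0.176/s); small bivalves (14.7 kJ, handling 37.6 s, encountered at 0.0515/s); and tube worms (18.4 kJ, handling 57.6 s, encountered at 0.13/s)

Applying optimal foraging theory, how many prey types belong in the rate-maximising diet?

Rank by E/h (kJ/s): detritus clumps 1.19, small bivalves 0.391, tube worms 0.319, barnacles 0.15. Include each in turn until the next type's E/h falls below the running intake rate.
Rate on top 1: 0.8579. small bivalves: 0.391 < 0.8579 → exclude; stop.
Optimal diet: detritus clumps — 1 of 4 types.

1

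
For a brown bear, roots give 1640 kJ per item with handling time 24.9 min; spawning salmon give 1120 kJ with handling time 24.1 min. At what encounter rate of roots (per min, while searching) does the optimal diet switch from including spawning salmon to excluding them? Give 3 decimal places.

At the threshold, the rate on roots alone equals the profitability of spawning salmon: λ·1640/(1 + λ·24.9) = 1120/24.1 = 46.47.
Rearranging, λ(1640 − 46.47×24.9) = 46.47, so λ = 46.47/482.8 = 0.09625 per min.

0.096 per min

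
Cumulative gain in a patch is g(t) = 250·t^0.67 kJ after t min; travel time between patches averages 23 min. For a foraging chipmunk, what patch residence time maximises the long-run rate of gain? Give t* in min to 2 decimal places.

46.70 min

Optimal t* satisfies g'(t*) = g(t*)/(T + t*).
g'(t) = 0.67·250·t^-0.33. Setting 0.67·250·t^-0.33 = 250·t^0.67/(23+t) gives 0.67(23+t) = t, so 0.33·t = 0.67×23.
t* = 0.67×23/0.33 = 46.7 min.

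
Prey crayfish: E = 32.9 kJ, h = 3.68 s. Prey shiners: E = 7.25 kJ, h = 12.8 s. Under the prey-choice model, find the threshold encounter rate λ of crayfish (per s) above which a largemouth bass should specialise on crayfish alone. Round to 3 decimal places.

Drop shiners once their profitability E₂/h₂ falls below the rate achievable on crayfish alone: E₂/h₂ = λE₁/(1 + λh₁).
Solve for λ: λE₁h₂ = E₂(1 + λh₁) → λ(E₁h₂ − E₂h₁) = E₂ → λ = E₂/(E₁h₂ − E₂h₁).
λ = 7.25/(32.9×12.8 − 7.25×3.68) = 7.25/394.4 = 0.01838 per s.

0.018 per s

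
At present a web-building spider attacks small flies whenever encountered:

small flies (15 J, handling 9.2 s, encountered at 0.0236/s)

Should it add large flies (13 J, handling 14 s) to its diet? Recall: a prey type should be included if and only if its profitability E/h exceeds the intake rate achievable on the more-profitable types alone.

On small flies alone, R = ΣλE/(1+Σλh) = 0.354/1.217 = 0.2909 J/s.
large flies: E/h = 13/14 = 0.9286 J/s.
0.9286 > 0.2909, so adding large flies raises the average — include it.

Yes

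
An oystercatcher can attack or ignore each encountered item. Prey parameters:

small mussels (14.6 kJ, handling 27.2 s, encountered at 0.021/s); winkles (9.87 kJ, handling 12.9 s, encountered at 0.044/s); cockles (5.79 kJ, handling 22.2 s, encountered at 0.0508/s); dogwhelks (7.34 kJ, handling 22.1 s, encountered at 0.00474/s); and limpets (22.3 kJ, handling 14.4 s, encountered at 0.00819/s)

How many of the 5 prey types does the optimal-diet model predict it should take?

3

E/h in descending order: limpets 1.55, winkles 0.765, small mussels 0.537, dogwhelks 0.332, cockles 0.261 kJ/s. The optimal diet is the largest prefix of this list for which every included type satisfies E_i/h_i > R on the types above it.
Rate on top 1: 0.1634. winkles: 0.765 > 0.1634 → include.
Rate on top 2: 0.366. small mussels: 0.537 > 0.366 → include.
Rate on top 3: 0.4092. dogwhelks: 0.332 < 0.4092 → exclude; stop.
Optimal diet: limpets, winkles, small mussels — 3 of 5 types.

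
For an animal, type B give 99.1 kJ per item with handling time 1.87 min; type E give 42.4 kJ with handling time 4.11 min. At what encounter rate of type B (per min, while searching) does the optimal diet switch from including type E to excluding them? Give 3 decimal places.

0.129 per min

Drop type E once their profitability E₂/h₂ falls below the rate achievable on type B alone: E₂/h₂ = λE₁/(1 + λh₁).
Solve for λ: λE₁h₂ = E₂(1 + λh₁) → λ(E₁h₂ − E₂h₁) = E₂ → λ = E₂/(E₁h₂ − E₂h₁).
λ = 42.4/(99.1×4.11 − 42.4×1.87) = 42.4/328 = 0.1293 per min.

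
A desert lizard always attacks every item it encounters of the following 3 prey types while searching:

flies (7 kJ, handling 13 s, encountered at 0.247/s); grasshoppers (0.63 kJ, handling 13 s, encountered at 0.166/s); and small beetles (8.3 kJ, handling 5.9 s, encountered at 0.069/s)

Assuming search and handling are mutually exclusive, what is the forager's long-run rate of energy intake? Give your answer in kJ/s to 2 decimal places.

0.36 kJ/s

Energy encountered per unit search time: 0.247×7 + 0.166×0.63 + 0.069×8.3 = 2.406 kJ/s.
Handling time per unit search time: 0.247×13 + 0.166×13 + 0.069×5.9 = 5.776.
Rate = 2.406/(1 + 5.776) = 0.3551 kJ/s.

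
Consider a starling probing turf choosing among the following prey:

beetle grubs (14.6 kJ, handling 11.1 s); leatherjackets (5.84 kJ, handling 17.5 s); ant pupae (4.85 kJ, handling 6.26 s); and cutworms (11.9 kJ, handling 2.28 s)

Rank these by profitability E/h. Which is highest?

Profitability E/h (kJ/s): beetle grubs = 14.6/11.1 = 1.32, leatherjackets = 5.84/17.5 = 0.334, ant pupae = 4.85/6.26 = 0.775, cutworms = 11.9/2.28 = 5.22.
Ranked: cutworms > beetle grubs > ant pupae > leatherjackets.

cutworms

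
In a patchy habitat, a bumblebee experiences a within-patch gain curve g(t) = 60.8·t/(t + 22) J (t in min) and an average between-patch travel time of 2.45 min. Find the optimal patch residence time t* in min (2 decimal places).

7.34 min

Maximise g(t)/(T+t): set derivative to zero → g'(t)(T+t) = g(t).
g'(t) = 60.8·22/(t + 22)². Setting 60.8·22/(t+22)² = 60.8t/[(t+22)(2.45+t)] gives 22(2.45+t) = t(t+22), so t² = 22×2.45 = 53.9.
t* = √53.9 = 7.342 min.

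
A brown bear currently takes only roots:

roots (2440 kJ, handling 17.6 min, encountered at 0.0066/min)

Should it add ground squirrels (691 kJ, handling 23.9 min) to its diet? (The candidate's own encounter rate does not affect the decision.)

Intake rate on the current diet: R = (0.0066×2440) / (1 + 0.0066×17.6) = 16.1/1.116 = 14.43 kJ/min.
ground squirrels: E/h = 691/23.9 = 28.91 kJ/min.
28.91 > 14.43, so adding ground squirrels raises the average — include it.

Yes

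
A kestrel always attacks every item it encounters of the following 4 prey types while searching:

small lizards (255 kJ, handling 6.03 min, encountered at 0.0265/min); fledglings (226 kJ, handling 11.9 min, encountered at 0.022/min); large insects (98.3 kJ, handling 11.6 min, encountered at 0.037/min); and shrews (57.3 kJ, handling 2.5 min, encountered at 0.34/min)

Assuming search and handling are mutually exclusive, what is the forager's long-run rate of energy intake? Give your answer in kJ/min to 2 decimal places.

12.90 kJ/min

R = (0.0265×255 + 0.022×226 + 0.037×98.3 + 0.34×57.3) / (1 + 0.0265×6.03 + 0.022×11.9 + 0.037×11.6 + 0.34×2.5) = 34.85/2.701 = 12.9 kJ/min.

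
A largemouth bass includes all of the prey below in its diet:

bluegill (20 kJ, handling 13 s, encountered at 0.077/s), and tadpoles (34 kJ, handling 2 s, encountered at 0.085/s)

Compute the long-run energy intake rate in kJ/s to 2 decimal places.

2.04 kJ/s

Energy encountered per unit search time: 0.077×20 + 0.085×34 = 4.43 kJ/s.
Handling time per unit search time: 0.077×13 + 0.085×2 = 1.171.
Rate = 4.43/(1 + 1.171) = 2.041 kJ/s.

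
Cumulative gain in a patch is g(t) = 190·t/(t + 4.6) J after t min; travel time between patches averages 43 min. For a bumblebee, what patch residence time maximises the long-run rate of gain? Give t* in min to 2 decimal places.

Optimal t* satisfies g'(t*) = g(t*)/(T + t*).
g'(t) = 190·4.6/(t + 4.6)². Setting 190·4.6/(t+4.6)² = 190t/[(t+4.6)(43+t)] gives 4.6(43+t) = t(t+4.6), so t² = 4.6×43 = 197.8.
t* = √197.8 = 14.06 min.

14.06 min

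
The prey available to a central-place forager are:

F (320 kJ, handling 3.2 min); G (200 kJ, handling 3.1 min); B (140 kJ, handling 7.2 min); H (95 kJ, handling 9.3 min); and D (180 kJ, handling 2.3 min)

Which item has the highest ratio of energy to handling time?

F

In descending order of E/h:
F: 320/3.2 = 100 kJ/min
D: 180/2.3 = 78.3 kJ/min
G: 200/3.1 = 64.5 kJ/min
B: 140/7.2 = 19.4 kJ/min
H: 95/9.3 = 10.2 kJ/min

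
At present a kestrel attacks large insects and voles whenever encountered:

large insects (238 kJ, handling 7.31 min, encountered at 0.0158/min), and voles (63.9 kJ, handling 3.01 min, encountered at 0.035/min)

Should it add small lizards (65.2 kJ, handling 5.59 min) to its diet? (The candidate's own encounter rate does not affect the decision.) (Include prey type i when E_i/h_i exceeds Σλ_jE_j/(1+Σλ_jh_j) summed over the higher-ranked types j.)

Yes

On large insects and voles alone, R = ΣλE/(1+Σλh) = 5.997/1.221 = 4.912 kJ/min.
small lizards: E/h = 65.2/5.59 = 11.66 kJ/min.
Since 11.66 > R, including small lizards increases the long-run rate.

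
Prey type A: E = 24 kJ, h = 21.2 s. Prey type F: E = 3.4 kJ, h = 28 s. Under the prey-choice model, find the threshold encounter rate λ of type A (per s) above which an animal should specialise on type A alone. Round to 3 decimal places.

At the threshold, the rate on type A alone equals the profitability of type F: λ·24/(1 + λ·21.2) = 3.4/28 = 0.1214.
Rearranging, λ(24 − 0.1214×21.2) = 0.1214, so λ = 0.1214/21.43 = 0.005667 per s.

0.006 per s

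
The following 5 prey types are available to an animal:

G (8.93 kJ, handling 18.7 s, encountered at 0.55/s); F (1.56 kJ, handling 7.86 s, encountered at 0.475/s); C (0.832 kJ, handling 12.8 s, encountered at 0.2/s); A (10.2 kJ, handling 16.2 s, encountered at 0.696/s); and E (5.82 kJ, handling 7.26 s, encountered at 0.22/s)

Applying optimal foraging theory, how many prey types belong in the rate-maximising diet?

E/h in descending order: E 0.802, A 0.63, G 0.478, F 0.198, C 0.065 kJ/s. The optimal diet is the largest prefix of this list for which every included type satisfies E_i/h_i > R on the types above it.
Rate on top 1: 0.493. A: 0.63 > 0.493 → include.
Rate on top 2: 0.604. G: 0.478 < 0.604 → exclude; stop.
Optimal diet: E, A — 2 of 5 types.

2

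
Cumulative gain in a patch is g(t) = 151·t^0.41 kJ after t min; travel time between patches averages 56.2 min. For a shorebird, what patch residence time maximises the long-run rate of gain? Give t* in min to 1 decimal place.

Maximise g(t)/(T+t): set derivative to zero → g'(t)(T+t) = g(t).
g'(t) = 0.41·151·t^-0.59. Setting 0.41·151·t^-0.59 = 151·t^0.41/(56.2+t) gives 0.41(56.2+t) = t, so 0.59·t = 0.41×56.2.
t* = 0.41×56.2/0.59 = 39.05 min.

39.1 min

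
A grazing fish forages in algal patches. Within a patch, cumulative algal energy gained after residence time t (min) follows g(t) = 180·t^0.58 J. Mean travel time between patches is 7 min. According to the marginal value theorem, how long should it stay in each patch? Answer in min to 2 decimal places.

Optimal t* satisfies g'(t*) = g(t*)/(T + t*).
g'(t) = 0.58·180·t^-0.42. Setting 0.58·180·t^-0.42 = 180·t^0.58/(7+t) gives 0.58(7+t) = t, so 0.42·t = 0.58×7.
t* = 0.58×7/0.42 = 9.667 min.

9.67 min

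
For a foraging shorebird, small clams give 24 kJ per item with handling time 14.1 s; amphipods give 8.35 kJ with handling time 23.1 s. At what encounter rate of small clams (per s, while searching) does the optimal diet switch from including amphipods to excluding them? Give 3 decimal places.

Drop amphipods once their profitability E₂/h₂ falls below the rate achievable on small clams alone: E₂/h₂ = λE₁/(1 + λh₁).
Solve for λ: λE₁h₂ = E₂(1 + λh₁) → λ(E₁h₂ − E₂h₁) = E₂ → λ = E₂/(E₁h₂ − E₂h₁).
λ = 8.35/(24×23.1 − 8.35×14.1) = 8.35/436.7 = 0.01912 per s.

0.019 per s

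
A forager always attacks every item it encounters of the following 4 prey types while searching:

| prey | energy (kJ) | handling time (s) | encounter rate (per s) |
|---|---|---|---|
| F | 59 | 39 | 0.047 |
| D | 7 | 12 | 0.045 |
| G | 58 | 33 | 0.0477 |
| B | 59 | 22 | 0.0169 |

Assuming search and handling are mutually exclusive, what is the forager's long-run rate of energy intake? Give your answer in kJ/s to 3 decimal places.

1.288 kJ/s

R = (0.047×59 + 0.045×7 + 0.0477×58 + 0.0169×59) / (1 + 0.047×39 + 0.045×12 + 0.0477×33 + 0.0169×22) = 6.852/5.319 = 1.288 kJ/s.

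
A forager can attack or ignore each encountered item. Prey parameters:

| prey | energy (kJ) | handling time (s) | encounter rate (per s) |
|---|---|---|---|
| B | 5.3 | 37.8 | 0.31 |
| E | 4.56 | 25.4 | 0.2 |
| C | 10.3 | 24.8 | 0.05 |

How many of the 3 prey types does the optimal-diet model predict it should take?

1

E/h in descending order: C 0.415, E 0.18, B 0.14 kJ/s. The optimal diet is the largest prefix of this list for which every included type satisfies E_i/h_i > R on the types above it.
Rate on top 1: 0.2299. E: 0.18 < 0.2299 → exclude; stop.
Optimal diet: C — 1 of 3 types.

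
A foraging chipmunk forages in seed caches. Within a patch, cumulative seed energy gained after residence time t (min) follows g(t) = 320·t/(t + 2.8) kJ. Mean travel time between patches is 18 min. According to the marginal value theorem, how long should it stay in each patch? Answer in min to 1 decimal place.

7.1 min

Maximise g(t)/(T+t): set derivative to zero → g'(t)(T+t) = g(t).
g'(t) = 320·2.8/(t + 2.8)². Setting 320·2.8/(t+2.8)² = 320t/[(t+2.8)(18+t)] gives 2.8(18+t) = t(t+2.8), so t² = 2.8×18 = 50.4.
t* = √50.4 = 7.099 min.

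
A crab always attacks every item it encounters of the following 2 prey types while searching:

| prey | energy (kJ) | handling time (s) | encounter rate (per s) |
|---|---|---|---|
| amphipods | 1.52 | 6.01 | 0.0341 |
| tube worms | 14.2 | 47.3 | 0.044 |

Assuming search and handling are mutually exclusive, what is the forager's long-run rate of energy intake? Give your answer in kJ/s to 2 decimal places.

0.21 kJ/s

R = Σλ_iE_i / (1 + Σλ_ih_i)
Numerator: 0.0341×1.52 + 0.044×14.2 = 0.6766
Denominator: 1 + 0.0341×6.01 + 0.044×47.3 = 3.286
R = 0.6766/3.286 = 0.2059 kJ/s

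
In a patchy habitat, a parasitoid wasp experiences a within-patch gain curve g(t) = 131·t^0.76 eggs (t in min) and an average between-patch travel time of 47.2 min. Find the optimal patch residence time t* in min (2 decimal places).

149.47 min

Optimal t* satisfies g'(t*) = g(t*)/(T + t*).
g'(t) = 0.76·131·t^-0.24. Setting 0.76·131·t^-0.24 = 131·t^0.76/(47.2+t) gives 0.76(47.2+t) = t, so 0.24·t = 0.76×47.2.
t* = 0.76×47.2/0.24 = 149.5 min.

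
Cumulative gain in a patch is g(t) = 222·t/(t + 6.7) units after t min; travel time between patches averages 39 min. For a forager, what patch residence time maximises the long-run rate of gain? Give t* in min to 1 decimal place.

Optimal t* satisfies g'(t*) = g(t*)/(T + t*).
g'(t) = 222·6.7/(t + 6.7)². Setting 222·6.7/(t+6.7)² = 222t/[(t+6.7)(39+t)] gives 6.7(39+t) = t(t+6.7), so t² = 6.7×39 = 261.3.
t* = √261.3 = 16.16 min.

16.2 min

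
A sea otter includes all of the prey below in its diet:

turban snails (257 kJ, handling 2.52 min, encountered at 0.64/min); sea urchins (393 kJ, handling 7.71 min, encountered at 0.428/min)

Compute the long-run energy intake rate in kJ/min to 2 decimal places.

R = Σλ_iE_i / (1 + Σλ_ih_i)
Numerator: 0.64×257 + 0.428×393 = 332.7
Denominator: 1 + 0.64×2.52 + 0.428×7.71 = 5.913
R = 332.7/5.913 = 56.27 kJ/min

56.27 kJ/min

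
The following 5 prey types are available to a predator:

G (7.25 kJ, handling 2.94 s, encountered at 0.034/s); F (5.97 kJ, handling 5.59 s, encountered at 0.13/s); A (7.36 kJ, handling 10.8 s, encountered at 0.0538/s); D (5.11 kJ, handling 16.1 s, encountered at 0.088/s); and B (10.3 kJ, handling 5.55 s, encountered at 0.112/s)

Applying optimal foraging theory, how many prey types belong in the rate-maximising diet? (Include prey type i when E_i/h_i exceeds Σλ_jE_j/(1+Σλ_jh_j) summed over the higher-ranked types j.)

3

Profitabilities (E/h, kJ/s): G 2.47, B 1.86, F 1.07, A 0.681, D 0.317. Add prey in this order while the next type's profitability exceeds the intake rate on those already taken.
Rate on top 1: 0.2241. B: 1.86 > 0.2241 → include.
Rate on top 2: 0.8133. F: 1.07 > 0.8133 → include.
Rate on top 3: 0.8889. A: 0.681 < 0.8889 → exclude; stop.
Optimal diet: G, B, F — 3 of 5 types.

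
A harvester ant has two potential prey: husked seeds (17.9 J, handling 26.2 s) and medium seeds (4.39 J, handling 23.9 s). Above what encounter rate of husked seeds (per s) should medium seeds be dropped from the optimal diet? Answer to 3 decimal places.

The zero-one rule: include medium seeds iff E₂/h₂ > λE₁/(1+λh₁). Equality gives the switch point.
λE₁h₂ = E₂ + λE₂h₁ ⇒ λ = E₂/(E₁h₂ − E₂h₁) = 4.39/(427.8 − 115) = 0.01403 per s.

0.014 per s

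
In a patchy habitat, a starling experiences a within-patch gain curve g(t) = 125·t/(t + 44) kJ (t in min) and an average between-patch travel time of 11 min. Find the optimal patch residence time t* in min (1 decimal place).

By the marginal value theorem, leave when the instantaneous gain rate g'(t) equals the habitat-wide average g(t)/(T + t).
g'(t) = 125·44/(t + 44)². Setting 125·44/(t+44)² = 125t/[(t+44)(11+t)] gives 44(11+t) = t(t+44), so t² = 44×11 = 484.
t* = √484 = 22 min.

22.0 min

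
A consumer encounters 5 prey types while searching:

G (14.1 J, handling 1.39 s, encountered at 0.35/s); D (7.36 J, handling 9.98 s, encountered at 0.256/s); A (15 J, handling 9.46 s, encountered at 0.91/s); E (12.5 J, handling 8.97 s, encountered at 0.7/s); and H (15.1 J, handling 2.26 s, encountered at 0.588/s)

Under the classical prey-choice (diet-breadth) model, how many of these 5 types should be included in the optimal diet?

2

Profitabilities (E/h, J/s): G 10.1, H 6.68, A 1.59, E 1.39, D 0.737. Add prey in this order while the next type's profitability exceeds the intake rate on those already taken.
Rate on top 1: 3.32. H: 6.68 > 3.32 → include.
Rate on top 2: 4.907. A: 1.59 < 4.907 → exclude; stop.
Optimal diet: G, H — 2 of 5 types.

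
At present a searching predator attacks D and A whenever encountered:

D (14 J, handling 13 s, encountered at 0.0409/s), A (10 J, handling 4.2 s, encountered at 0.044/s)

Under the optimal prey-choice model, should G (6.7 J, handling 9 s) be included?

On D and A alone, R = ΣλE/(1+Σλh) = 1.013/1.716 = 0.5899 J/s.
Profitability of G: 6.7/9 = 0.7444 J/s.
Since 0.7444 > R, including G increases the long-run rate.

Yes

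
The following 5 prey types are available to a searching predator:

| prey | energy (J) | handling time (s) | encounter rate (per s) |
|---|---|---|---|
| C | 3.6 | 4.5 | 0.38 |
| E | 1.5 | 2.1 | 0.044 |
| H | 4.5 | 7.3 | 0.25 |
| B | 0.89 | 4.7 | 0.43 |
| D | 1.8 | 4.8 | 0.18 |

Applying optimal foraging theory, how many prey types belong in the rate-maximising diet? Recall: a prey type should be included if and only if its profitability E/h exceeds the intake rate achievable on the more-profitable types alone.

Profitabilities (E/h, J/s): C 0.8, E 0.714, H 0.616, D 0.375, B 0.189. Add prey in this order while the next type's profitability exceeds the intake rate on those already taken.
Rate on top 1: 0.5048. E: 0.714 > 0.5048 → include.
Rate on top 2: 0.5117. H: 0.616 > 0.5117 → include.
Rate on top 3: 0.553. D: 0.375 < 0.553 → exclude; stop.
Optimal diet: C, E, H — 3 of 5 types.

3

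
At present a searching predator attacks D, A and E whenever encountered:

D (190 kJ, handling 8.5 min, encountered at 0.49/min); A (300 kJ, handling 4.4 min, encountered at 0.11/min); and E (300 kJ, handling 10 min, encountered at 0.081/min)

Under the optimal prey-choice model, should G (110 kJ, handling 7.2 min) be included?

No

Current rate: (0.49×190 + 0.11×300 + 0.081×300)/(1 + 0.49×8.5 + 0.11×4.4 + 0.081×10) = 23.29 kJ/min.
G: E/h = 110/7.2 = 15.28 kJ/min.
Since 15.28 < R, time spent handling G is better spent searching.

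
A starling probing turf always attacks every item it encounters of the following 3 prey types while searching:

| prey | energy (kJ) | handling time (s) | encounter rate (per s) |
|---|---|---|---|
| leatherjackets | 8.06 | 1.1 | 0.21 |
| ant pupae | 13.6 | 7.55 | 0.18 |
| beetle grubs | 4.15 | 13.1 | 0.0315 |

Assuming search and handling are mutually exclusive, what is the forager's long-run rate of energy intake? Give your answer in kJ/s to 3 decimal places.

1.423 kJ/s

Energy encountered per unit search time: 0.21×8.06 + 0.18×13.6 + 0.0315×4.15 = 4.271 kJ/s.
Handling time per unit search time: 0.21×1.1 + 0.18×7.55 + 0.0315×13.1 = 2.003.
Rate = 4.271/(1 + 2.003) = 1.423 kJ/s.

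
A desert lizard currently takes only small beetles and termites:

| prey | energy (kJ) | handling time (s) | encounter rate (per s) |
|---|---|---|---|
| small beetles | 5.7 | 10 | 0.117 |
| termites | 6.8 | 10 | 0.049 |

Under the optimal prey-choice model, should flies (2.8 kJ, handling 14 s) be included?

No

Current rate: (0.117×5.7 + 0.049×6.8)/(1 + 0.117×10 + 0.049×10) = 0.376 kJ/s.
Profitability of flies: 2.8/14 = 0.2 kJ/s.
0.2 < 0.376, so adding flies would lower the average — exclude it.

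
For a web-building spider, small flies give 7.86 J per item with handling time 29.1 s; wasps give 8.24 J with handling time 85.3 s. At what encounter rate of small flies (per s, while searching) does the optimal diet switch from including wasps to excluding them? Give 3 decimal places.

0.019 per s

The zero-one rule: include wasps iff E₂/h₂ > λE₁/(1+λh₁). Equality gives the switch point.
λE₁h₂ = E₂ + λE₂h₁ ⇒ λ = E₂/(E₁h₂ − E₂h₁) = 8.24/(670.5 − 239.8) = 0.01913 per s.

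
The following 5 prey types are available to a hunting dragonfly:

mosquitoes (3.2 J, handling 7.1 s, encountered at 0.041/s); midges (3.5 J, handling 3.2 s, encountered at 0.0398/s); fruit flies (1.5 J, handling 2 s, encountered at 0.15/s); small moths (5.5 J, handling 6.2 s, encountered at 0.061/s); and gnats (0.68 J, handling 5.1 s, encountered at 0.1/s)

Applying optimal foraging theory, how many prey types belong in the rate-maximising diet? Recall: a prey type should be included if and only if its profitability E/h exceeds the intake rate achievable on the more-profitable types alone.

E/h in descending order: midges 1.09, small moths 0.887, fruit flies 0.75, mosquitoes 0.451, gnats 0.133 J/s. The optimal diet is the largest prefix of this list for which every included type satisfies E_i/h_i > R on the types above it.
Rate on top 1: 0.1236. small moths: 0.887 > 0.1236 → include.
Rate on top 2: 0.3154. fruit flies: 0.75 > 0.3154 → include.
Rate on top 3: 0.3876. mosquitoes: 0.451 > 0.3876 → include.
Rate on top 4: 0.3963. gnats: 0.133 < 0.3963 → exclude; stop.
Optimal diet: midges, small moths, fruit flies, mosquitoes — 4 of 5 types.

4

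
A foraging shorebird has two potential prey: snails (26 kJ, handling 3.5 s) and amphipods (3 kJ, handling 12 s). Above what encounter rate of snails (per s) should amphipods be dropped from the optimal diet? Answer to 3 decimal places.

The zero-one rule: include amphipods iff E₂/h₂ > λE₁/(1+λh₁). Equality gives the switch point.
λE₁h₂ = E₂ + λE₂h₁ ⇒ λ = E₂/(E₁h₂ − E₂h₁) = 3/(312 − 10.5) = 0.00995 per s.

0.010 per s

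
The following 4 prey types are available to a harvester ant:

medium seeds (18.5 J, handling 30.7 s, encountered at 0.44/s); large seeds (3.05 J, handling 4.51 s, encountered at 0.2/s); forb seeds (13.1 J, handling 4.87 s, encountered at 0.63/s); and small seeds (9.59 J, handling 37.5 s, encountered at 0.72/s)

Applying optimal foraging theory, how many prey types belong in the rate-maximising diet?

Rank by E/h (J/s): forb seeds 2.69, large seeds 0.676, medium seeds 0.603, small seeds 0.256. Include each in turn until the next type's E/h falls below the running intake rate.
Rate on top 1: 2.029. large seeds: 0.676 < 2.029 → exclude; stop.
Optimal diet: forb seeds — 1 of 4 types.

1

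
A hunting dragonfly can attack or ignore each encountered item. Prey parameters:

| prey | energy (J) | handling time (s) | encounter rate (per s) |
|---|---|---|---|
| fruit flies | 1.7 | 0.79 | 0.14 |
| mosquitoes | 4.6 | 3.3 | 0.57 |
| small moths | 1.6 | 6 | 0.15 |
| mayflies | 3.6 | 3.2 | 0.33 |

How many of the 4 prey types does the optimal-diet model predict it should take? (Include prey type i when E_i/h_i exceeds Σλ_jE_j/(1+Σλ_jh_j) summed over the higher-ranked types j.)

Profitabilities (E/h, J/s): fruit flies 2.15, mosquitoes 1.39, mayflies 1.12, small moths 0.267. Add prey in this order while the next type's profitability exceeds the intake rate on those already taken.
Rate on top 1: 0.2143. mosquitoes: 1.39 > 0.2143 → include.
Rate on top 2: 0.956. mayflies: 1.12 > 0.956 → include.
Rate on top 3: 1. small moths: 0.267 < 1 → exclude; stop.
Optimal diet: fruit flies, mosquitoes, mayflies — 3 of 4 types.

3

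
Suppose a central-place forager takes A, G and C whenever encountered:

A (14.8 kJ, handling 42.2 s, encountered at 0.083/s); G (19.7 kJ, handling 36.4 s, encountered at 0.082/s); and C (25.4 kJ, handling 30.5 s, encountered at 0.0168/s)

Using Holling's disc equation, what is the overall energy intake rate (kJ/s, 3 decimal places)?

Energy encountered per unit search time: 0.083×14.8 + 0.082×19.7 + 0.0168×25.4 = 3.271 kJ/s.
Handling time per unit search time: 0.083×42.2 + 0.082×36.4 + 0.0168×30.5 = 7.
Rate = 3.271/(1 + 7) = 0.4088 kJ/s.

0.409 kJ/s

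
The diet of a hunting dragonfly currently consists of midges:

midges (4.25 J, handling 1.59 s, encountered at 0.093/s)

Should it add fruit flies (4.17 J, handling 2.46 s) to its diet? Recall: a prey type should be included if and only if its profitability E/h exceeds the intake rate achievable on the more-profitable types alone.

Yes

On midges alone, R = ΣλE/(1+Σλh) = 0.3952/1.148 = 0.3443 J/s.
fruit flies: E/h = 4.17/2.46 = 1.695 J/s.
1.695 > 0.3443, so adding fruit flies raises the average — include it.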